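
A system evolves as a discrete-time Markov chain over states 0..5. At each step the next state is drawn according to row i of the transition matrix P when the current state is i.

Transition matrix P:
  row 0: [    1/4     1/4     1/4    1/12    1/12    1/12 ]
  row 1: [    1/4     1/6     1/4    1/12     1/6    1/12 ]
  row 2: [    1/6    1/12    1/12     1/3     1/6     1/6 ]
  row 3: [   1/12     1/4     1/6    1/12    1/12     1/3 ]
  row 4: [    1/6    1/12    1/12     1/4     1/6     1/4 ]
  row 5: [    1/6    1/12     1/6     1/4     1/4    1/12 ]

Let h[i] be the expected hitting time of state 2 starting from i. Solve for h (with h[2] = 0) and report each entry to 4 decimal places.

h = [4.8629, 4.9471, 0.0000, 5.4354, 5.9575, 5.5320]

First-step conditioning: h[2] = 0; for i ≠ 2, h[i] = 1 + Σ_k P[i][k]·h[k].
  h[0] = 1 + 1/4·h[0] + 1/4·h[1] + 1/12·h[3] + 1/12·h[4] + 1/12·h[5]
  h[1] = 1 + 1/4·h[0] + 1/6·h[1] + 1/12·h[3] + 1/6·h[4] + 1/12·h[5]
  h[3] = 1 + 1/12·h[0] + 1/4·h[1] + 1/12·h[3] + 1/12·h[4] + 1/3·h[5]
  h[4] = 1 + 1/6·h[0] + 1/12·h[1] + 1/4·h[3] + 1/6·h[4] + 1/4·h[5]
  h[5] = 1 + 1/6·h[0] + 1/12·h[1] + 1/4·h[3] + 1/4·h[4] + 1/12·h[5]
Solving the 5×5 linear system over states ≠ 2 gives exactly h = [25720/5289, 78496/15867, 0, 28748/5289, 94528/15867, 87776/15867] (h[2] = 0 is the target).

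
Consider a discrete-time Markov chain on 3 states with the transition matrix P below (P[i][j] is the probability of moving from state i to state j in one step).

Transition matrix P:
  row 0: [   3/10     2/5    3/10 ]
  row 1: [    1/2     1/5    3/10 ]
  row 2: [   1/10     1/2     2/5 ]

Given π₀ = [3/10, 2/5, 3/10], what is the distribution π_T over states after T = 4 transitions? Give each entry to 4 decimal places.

π = [0.3055, 0.3612, 0.3333]

t=0: π = [0.3000, 0.4000, 0.3000]
t=1: π = [0.3200, 0.3500, 0.3300]
t=2: π = [0.3040, 0.3630, 0.3330]
t=3: π = [0.3060, 0.3607, 0.3333]
t=4: π = [0.3055, 0.3612, 0.3333]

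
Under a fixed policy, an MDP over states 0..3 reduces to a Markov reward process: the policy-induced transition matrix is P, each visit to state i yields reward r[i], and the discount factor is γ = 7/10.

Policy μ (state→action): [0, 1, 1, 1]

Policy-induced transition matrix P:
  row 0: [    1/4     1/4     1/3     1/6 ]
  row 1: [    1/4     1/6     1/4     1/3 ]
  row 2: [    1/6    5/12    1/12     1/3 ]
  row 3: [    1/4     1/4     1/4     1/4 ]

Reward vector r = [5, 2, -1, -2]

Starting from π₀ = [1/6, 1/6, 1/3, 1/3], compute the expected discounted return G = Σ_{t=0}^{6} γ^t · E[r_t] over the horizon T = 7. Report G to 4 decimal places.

t=0: π = [0.1667, 0.1667, 0.3333, 0.3333], E[r] = 0.1667, γ^t·E[r] = 0.166667, running G = 0.166667
t=1: π = [0.2222, 0.2917, 0.2083, 0.2778], E[r] = 0.9306, γ^t·E[r] = 0.651389, running G = 0.818056
t=2: π = [0.2326, 0.2604, 0.2338, 0.2731], E[r] = 0.9039, γ^t·E[r] = 0.442928, running G = 1.260984
t=3: π = [0.2305, 0.2673, 0.2304, 0.2718], E[r] = 0.9131, γ^t·E[r] = 0.313193, running G = 1.574176
t=4: π = [0.2308, 0.2661, 0.2308, 0.2723], E[r] = 0.9109, γ^t·E[r] = 0.218712, running G = 1.792888
t=5: π = [0.2308, 0.2663, 0.2308, 0.2722], E[r] = 0.9113, γ^t·E[r] = 0.153160, running G = 1.946049
t=6: π = [0.2308, 0.2663, 0.2308, 0.2722], E[r] = 0.9112, γ^t·E[r] = 0.107206, running G = 2.053255

G = 2.0533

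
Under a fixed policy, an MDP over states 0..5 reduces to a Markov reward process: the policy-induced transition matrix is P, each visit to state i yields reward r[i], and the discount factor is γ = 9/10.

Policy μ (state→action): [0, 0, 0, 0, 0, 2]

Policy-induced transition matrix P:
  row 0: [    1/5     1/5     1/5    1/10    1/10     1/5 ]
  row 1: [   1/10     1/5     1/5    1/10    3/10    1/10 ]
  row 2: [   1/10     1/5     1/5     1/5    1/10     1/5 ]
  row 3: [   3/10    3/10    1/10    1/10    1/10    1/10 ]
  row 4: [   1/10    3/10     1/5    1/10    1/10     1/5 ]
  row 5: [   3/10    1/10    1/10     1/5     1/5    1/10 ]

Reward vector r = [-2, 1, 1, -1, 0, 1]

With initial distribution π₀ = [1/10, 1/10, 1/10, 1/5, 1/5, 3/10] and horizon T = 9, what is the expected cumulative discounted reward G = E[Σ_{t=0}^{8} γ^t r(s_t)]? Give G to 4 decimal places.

t=0: π = [0.1000, 0.1000, 0.1000, 0.2000, 0.2000, 0.3000], E[r] = 0.1000, γ^t·E[r] = 0.100000, running G = 0.100000
t=1: π = [0.2100, 0.2100, 0.1500, 0.1400, 0.1500, 0.1400], E[r] = -0.0600, γ^t·E[r] = -0.054000, running G = 0.046000
t=2: π = [0.1770, 0.2150, 0.1720, 0.1290, 0.1560, 0.1510], E[r] = 0.0550, γ^t·E[r] = 0.044550, running G = 0.090550
t=3: π = [0.1737, 0.2134, 0.1720, 0.1323, 0.1581, 0.1505], E[r] = 0.0562, γ^t·E[r] = 0.040970, running G = 0.131520
t=4: π = [0.1739, 0.2140, 0.1717, 0.1323, 0.1577, 0.1504], E[r] = 0.0560, γ^t·E[r] = 0.036728, running G = 0.168248
t=5: π = [0.1739, 0.2140, 0.1717, 0.1322, 0.1578, 0.1503], E[r] = 0.0560, γ^t·E[r] = 0.033060, running G = 0.201308
t=6: π = [0.1739, 0.2140, 0.1717, 0.1322, 0.1578, 0.1503], E[r] = 0.0561, γ^t·E[r] = 0.029790, running G = 0.231098
t=7: π = [0.1739, 0.2140, 0.1717, 0.1322, 0.1578, 0.1503], E[r] = 0.0560, γ^t·E[r] = 0.026807, running G = 0.257905
t=8: π = [0.1739, 0.2140, 0.1717, 0.1322, 0.1578, 0.1503], E[r] = 0.0560, γ^t·E[r] = 0.024127, running G = 0.282032

G = 0.2820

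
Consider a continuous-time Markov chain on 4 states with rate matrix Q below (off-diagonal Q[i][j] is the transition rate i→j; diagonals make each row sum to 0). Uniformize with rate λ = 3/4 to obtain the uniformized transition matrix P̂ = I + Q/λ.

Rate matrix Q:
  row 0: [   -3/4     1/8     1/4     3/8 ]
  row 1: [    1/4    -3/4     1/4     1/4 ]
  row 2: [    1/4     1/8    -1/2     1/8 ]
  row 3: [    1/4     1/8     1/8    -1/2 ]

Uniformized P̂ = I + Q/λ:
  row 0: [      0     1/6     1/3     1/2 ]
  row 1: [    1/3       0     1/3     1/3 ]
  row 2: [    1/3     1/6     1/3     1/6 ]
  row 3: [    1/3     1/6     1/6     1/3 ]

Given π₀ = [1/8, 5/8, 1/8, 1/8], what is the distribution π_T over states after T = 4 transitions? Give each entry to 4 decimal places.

π = [0.2485, 0.1432, 0.2789, 0.3294]

t=0: π = [0.1250, 0.6250, 0.1250, 0.1250]
t=1: π = [0.2917, 0.0625, 0.3125, 0.3333]
t=2: π = [0.2361, 0.1563, 0.2778, 0.3299]
t=3: π = [0.2546, 0.1406, 0.2784, 0.3264]
t=4: π = [0.2485, 0.1432, 0.2789, 0.3294]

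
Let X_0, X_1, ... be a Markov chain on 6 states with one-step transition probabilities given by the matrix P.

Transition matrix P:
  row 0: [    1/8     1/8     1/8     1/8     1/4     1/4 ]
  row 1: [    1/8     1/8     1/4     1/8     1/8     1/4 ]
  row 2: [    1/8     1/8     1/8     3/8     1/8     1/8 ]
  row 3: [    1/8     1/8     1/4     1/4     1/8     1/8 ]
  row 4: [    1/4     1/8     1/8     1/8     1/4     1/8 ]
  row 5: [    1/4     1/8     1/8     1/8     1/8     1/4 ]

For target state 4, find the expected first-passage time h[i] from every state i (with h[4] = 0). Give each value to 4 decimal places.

h = [6.0832, 6.9545, 6.9703, 6.9703, 0.0000, 6.8436]

First-step conditioning: h[4] = 0; for i ≠ 4, h[i] = 1 + Σ_k P[i][k]·h[k].
  h[0] = 1 + 1/8·h[0] + 1/8·h[1] + 1/8·h[2] + 1/8·h[3] + 1/4·h[5]
  h[1] = 1 + 1/8·h[0] + 1/8·h[1] + 1/4·h[2] + 1/8·h[3] + 1/4·h[5]
  h[2] = 1 + 1/8·h[0] + 1/8·h[1] + 1/8·h[2] + 3/8·h[3] + 1/8·h[5]
  h[3] = 1 + 1/8·h[0] + 1/8·h[1] + 1/4·h[2] + 1/4·h[3] + 1/8·h[5]
  h[5] = 1 + 1/4·h[0] + 1/8·h[1] + 1/8·h[2] + 1/8·h[3] + 1/4·h[5]
Solving the 5×5 linear system over states ≠ 4 gives exactly h = [3072/505, 3512/505, 704/101, 704/101, 0, 3456/505] (h[4] = 0 is the target).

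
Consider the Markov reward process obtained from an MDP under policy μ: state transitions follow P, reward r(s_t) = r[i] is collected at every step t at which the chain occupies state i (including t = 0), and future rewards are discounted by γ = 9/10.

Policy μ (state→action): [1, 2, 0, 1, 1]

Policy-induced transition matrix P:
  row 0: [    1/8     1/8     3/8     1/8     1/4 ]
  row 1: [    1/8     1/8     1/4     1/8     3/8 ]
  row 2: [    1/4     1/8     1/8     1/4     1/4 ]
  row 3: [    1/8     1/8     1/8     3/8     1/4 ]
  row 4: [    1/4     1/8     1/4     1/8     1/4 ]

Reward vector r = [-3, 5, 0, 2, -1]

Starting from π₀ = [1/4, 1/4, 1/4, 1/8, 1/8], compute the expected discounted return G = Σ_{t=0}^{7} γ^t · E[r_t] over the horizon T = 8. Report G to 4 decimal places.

t=0: π = [0.2500, 0.2500, 0.2500, 0.1250, 0.1250], E[r] = 0.6250, γ^t·E[r] = 0.625000, running G = 0.625000
t=1: π = [0.1719, 0.1250, 0.2344, 0.1875, 0.2813], E[r] = 0.2031, γ^t·E[r] = 0.182813, running G = 0.807813
t=2: π = [0.1895, 0.1250, 0.2188, 0.2012, 0.2656], E[r] = 0.1934, γ^t·E[r] = 0.156621, running G = 0.964434
t=3: π = [0.1855, 0.1250, 0.2212, 0.2026, 0.2656], E[r] = 0.2080, γ^t·E[r] = 0.151638, running G = 1.116071
t=4: π = [0.1859, 0.1250, 0.2202, 0.2033, 0.2656], E[r] = 0.2084, γ^t·E[r] = 0.136754, running G = 1.252826
t=5: π = [0.1857, 0.1250, 0.2203, 0.2034, 0.2656], E[r] = 0.2089, γ^t·E[r] = 0.123349, running G = 1.376175
t=6: π = [0.1857, 0.1250, 0.2203, 0.2034, 0.2656], E[r] = 0.2089, γ^t·E[r] = 0.111021, running G = 1.487196
t=7: π = [0.1857, 0.1250, 0.2203, 0.2034, 0.2656], E[r] = 0.2089, γ^t·E[r] = 0.099926, running G = 1.587122

G = 1.5871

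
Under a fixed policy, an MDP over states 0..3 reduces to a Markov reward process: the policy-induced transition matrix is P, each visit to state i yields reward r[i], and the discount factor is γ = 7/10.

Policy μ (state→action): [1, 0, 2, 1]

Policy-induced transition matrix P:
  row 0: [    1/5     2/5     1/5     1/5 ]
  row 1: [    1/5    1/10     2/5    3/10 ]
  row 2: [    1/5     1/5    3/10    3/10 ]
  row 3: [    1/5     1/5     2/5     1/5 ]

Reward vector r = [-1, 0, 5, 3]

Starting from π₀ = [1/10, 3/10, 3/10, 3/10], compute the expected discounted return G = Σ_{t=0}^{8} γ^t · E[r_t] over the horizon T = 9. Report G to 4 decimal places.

t=0: π = [0.1000, 0.3000, 0.3000, 0.3000], E[r] = 2.3000, γ^t·E[r] = 2.300000, running G = 2.300000
t=1: π = [0.2000, 0.1900, 0.3500, 0.2600], E[r] = 2.3300, γ^t·E[r] = 1.631000, running G = 3.931000
t=2: π = [0.2000, 0.2210, 0.3250, 0.2540], E[r] = 2.1870, γ^t·E[r] = 1.071630, running G = 5.002630
t=3: π = [0.2000, 0.2179, 0.3275, 0.2546], E[r] = 2.2013, γ^t·E[r] = 0.755046, running G = 5.757676
t=4: π = [0.2000, 0.2182, 0.3273, 0.2545], E[r] = 2.1999, γ^t·E[r] = 0.528189, running G = 6.285865
t=5: π = [0.2000, 0.2182, 0.3273, 0.2545], E[r] = 2.2000, γ^t·E[r] = 0.369756, running G = 6.655621
t=6: π = [0.2000, 0.2182, 0.3273, 0.2545], E[r] = 2.2000, γ^t·E[r] = 0.258828, running G = 6.914449
t=7: π = [0.2000, 0.2182, 0.3273, 0.2545], E[r] = 2.2000, γ^t·E[r] = 0.181179, running G = 7.095628
t=8: π = [0.2000, 0.2182, 0.3273, 0.2545], E[r] = 2.2000, γ^t·E[r] = 0.126826, running G = 7.222454

G = 7.2225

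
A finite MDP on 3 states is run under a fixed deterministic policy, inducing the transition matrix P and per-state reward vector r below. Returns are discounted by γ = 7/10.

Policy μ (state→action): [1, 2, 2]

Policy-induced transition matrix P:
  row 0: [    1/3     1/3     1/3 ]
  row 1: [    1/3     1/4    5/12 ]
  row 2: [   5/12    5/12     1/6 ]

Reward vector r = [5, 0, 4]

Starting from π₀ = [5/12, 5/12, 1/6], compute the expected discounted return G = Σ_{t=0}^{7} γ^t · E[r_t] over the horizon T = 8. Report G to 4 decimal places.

G = 9.2834

t=0: π = [0.4167, 0.4167, 0.1667], E[r] = 2.7500, γ^t·E[r] = 2.750000, running G = 2.750000
t=1: π = [0.3472, 0.3125, 0.3403], E[r] = 3.0972, γ^t·E[r] = 2.168056, running G = 4.918056
t=2: π = [0.3617, 0.3356, 0.3027], E[r] = 3.0191, γ^t·E[r] = 1.479358, running G = 6.397413
t=3: π = [0.3586, 0.3306, 0.3109], E[r] = 3.0362, γ^t·E[r] = 1.041423, running G = 7.438836
t=4: π = [0.3592, 0.3317, 0.3091], E[r] = 3.0325, γ^t·E[r] = 0.728098, running G = 8.166934
t=5: π = [0.3591, 0.3314, 0.3095], E[r] = 3.0333, γ^t·E[r] = 0.509806, running G = 8.676740
t=6: π = [0.3591, 0.3315, 0.3094], E[r] = 3.0331, γ^t·E[r] = 0.356843, running G = 9.033583
t=7: π = [0.3591, 0.3315, 0.3094], E[r] = 3.0332, γ^t·E[r] = 0.249793, running G = 9.283377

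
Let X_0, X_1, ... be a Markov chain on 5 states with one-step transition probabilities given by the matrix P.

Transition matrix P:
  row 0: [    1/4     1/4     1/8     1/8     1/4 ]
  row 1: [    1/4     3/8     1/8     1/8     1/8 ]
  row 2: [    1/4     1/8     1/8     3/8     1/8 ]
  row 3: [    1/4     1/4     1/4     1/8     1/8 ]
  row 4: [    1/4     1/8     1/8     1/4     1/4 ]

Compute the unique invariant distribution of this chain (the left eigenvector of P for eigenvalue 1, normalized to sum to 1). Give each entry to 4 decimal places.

Balance equations π_j = Σ_i π_i·P[i][j]:
  π_0 = 1/4·π_0 + 1/4·π_1 + 1/4·π_2 + 1/4·π_3 + 1/4·π_4
  π_1 = 1/4·π_0 + 3/8·π_1 + 1/8·π_2 + 1/4·π_3 + 1/8·π_4
  π_2 = 1/8·π_0 + 1/8·π_1 + 1/8·π_2 + 1/4·π_3 + 1/8·π_4
  π_3 = 1/8·π_0 + 1/8·π_1 + 3/8·π_2 + 1/8·π_3 + 1/4·π_4
  normalize: π_0 + π_1 + π_2 + π_3 + π_4 = 1
Solving the linear system gives exactly π = [1/4, 415/1736, 257/1736, 40/217, 5/28].

π = [0.2500, 0.2391, 0.1480, 0.1843, 0.1786]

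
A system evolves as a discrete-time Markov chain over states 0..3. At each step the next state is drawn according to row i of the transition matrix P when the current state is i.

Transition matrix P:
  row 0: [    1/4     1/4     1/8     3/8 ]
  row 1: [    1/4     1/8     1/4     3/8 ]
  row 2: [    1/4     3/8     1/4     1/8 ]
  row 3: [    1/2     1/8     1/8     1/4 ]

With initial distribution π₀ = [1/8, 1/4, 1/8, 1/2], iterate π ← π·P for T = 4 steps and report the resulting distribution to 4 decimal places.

π = [0.3240, 0.2087, 0.1725, 0.2948]

t=0: π = [0.1250, 0.2500, 0.1250, 0.5000]
t=1: π = [0.3750, 0.1719, 0.1719, 0.2813]
t=2: π = [0.3203, 0.2148, 0.1680, 0.2969]
t=3: π = [0.3242, 0.2070, 0.1729, 0.2959]
t=4: π = [0.3240, 0.2087, 0.1725, 0.2948]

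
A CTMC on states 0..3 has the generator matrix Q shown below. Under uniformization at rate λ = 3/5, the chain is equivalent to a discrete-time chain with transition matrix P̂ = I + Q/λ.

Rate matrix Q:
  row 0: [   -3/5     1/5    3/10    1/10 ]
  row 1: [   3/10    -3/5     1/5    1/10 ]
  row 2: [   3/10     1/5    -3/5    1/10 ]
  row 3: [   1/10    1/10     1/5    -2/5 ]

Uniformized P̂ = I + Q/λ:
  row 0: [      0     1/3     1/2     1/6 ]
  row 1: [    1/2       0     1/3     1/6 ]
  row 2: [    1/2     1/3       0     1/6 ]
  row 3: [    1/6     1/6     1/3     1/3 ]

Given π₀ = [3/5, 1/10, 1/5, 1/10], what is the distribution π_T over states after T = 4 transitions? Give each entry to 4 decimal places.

π = [0.3052, 0.2231, 0.2718, 0.1999]

t=0: π = [0.6000, 0.1000, 0.2000, 0.1000]
t=1: π = [0.1667, 0.2833, 0.3667, 0.1833]
t=2: π = [0.3556, 0.2083, 0.2389, 0.1972]
t=3: π = [0.2565, 0.2310, 0.3130, 0.1995]
t=4: π = [0.3052, 0.2231, 0.2718, 0.1999]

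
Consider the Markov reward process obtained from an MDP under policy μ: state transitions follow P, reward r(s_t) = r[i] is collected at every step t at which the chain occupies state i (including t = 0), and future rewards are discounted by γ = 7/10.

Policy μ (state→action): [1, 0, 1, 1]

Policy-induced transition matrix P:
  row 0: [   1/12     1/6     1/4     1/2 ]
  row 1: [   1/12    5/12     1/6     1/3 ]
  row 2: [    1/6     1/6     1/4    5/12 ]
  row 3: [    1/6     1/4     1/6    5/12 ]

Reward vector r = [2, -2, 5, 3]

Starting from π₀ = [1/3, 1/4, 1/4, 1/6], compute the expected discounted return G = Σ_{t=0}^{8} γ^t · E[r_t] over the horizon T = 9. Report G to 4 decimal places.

t=0: π = [0.3333, 0.2500, 0.2500, 0.1667], E[r] = 1.9167, γ^t·E[r] = 1.916667, running G = 1.916667
t=1: π = [0.1181, 0.2431, 0.2153, 0.4236], E[r] = 2.0972, γ^t·E[r] = 1.468056, running G = 3.384722
t=2: π = [0.1366, 0.2627, 0.1944, 0.4063], E[r] = 1.9387, γ^t·E[r] = 0.949942, running G = 4.334664
t=3: π = [0.1334, 0.2662, 0.1943, 0.4062], E[r] = 1.9241, γ^t·E[r] = 0.659964, running G = 4.994628
t=4: π = [0.1334, 0.2671, 0.1940, 0.4056], E[r] = 1.9193, γ^t·E[r] = 0.460813, running G = 5.455441
t=5: π = [0.1333, 0.2672, 0.1939, 0.4055], E[r] = 1.9184, γ^t·E[r] = 0.322430, running G = 5.777872
t=6: π = [0.1333, 0.2673, 0.1939, 0.4055], E[r] = 1.9182, γ^t·E[r] = 0.225679, running G = 6.003551
t=7: π = [0.1333, 0.2673, 0.1939, 0.4055], E[r] = 1.9182, γ^t·E[r] = 0.157972, running G = 6.161524
t=8: π = [0.1333, 0.2673, 0.1939, 0.4055], E[r] = 1.9182, γ^t·E[r] = 0.110580, running G = 6.272104

G = 6.2721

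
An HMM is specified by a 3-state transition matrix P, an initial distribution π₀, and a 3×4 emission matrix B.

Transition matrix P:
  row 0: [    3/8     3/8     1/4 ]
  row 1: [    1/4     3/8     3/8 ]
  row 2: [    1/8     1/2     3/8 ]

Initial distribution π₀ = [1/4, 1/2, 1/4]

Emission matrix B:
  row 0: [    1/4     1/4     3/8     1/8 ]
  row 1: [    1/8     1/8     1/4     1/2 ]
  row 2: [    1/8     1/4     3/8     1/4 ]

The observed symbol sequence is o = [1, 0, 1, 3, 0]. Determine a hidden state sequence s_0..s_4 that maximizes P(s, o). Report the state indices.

path = [0, 0, 0, 1, 0]

t=0: δ = [6.250e-02, 6.250e-02, 6.250e-02]  (obs o_0=1)
t=1: δ = [5.859e-03, 3.906e-03, 2.930e-03]  ψ = [0, 2, 1]  (obs o_1=0)
t=2: δ = [5.493e-04, 2.747e-04, 3.662e-04]  ψ = [0, 0, 0]  (obs o_2=1)
t=3: δ = [2.575e-05, 1.030e-04, 3.433e-05]  ψ = [0, 0, 0]  (obs o_3=3)
t=4: δ = [6.437e-06, 4.828e-06, 4.828e-06]  ψ = [1, 1, 1]  (obs o_4=0)
backtrack: best end state = 0; path = [0, 0, 0, 1, 0]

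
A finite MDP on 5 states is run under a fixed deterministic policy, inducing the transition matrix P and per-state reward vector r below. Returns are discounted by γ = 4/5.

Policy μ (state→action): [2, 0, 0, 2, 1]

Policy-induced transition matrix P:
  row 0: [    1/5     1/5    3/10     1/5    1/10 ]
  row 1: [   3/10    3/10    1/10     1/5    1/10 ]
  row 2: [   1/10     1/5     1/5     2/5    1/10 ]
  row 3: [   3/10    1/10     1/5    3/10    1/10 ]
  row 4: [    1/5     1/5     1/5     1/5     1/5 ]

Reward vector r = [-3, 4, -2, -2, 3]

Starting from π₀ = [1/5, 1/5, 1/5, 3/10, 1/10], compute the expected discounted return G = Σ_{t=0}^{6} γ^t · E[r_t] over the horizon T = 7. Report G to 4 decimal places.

t=0: π = [0.2000, 0.2000, 0.2000, 0.3000, 0.1000], E[r] = -0.5000, γ^t·E[r] = -0.500000, running G = -0.500000
t=1: π = [0.2300, 0.1900, 0.2000, 0.2700, 0.1100], E[r] = -0.5400, γ^t·E[r] = -0.432000, running G = -0.932000
t=2: π = [0.2260, 0.1920, 0.2040, 0.2670, 0.1110], E[r] = -0.5190, γ^t·E[r] = -0.332160, running G = -1.264160
t=3: π = [0.2255, 0.1925, 0.2034, 0.2675, 0.1111], E[r] = -0.5150, γ^t·E[r] = -0.263680, running G = -1.527840
t=4: π = [0.2257, 0.1925, 0.2033, 0.2674, 0.1111], E[r] = -0.5151, γ^t·E[r] = -0.210989, running G = -1.738829
t=5: π = [0.2257, 0.1925, 0.2033, 0.2674, 0.1111], E[r] = -0.5151, γ^t·E[r] = -0.168777, running G = -1.907606
t=6: π = [0.2257, 0.1925, 0.2033, 0.2674, 0.1111], E[r] = -0.5150, γ^t·E[r] = -0.135015, running G = -2.042621

G = -2.0426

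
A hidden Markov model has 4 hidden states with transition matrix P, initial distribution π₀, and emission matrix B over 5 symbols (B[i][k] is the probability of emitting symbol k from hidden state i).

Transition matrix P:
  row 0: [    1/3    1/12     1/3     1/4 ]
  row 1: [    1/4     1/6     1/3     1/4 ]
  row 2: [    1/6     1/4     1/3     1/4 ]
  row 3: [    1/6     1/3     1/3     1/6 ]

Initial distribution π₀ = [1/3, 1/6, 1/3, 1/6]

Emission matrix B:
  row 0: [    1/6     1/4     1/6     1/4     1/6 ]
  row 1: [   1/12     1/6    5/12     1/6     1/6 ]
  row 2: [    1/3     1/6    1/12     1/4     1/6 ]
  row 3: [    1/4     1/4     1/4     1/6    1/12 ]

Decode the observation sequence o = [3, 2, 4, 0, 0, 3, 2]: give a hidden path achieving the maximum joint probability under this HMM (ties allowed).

path = [2, 1, 2, 2, 2, 2, 1]

t=0: δ = [8.333e-02, 2.778e-02, 8.333e-02, 2.778e-02]  (obs o_0=3)
t=1: δ = [4.630e-03, 8.681e-03, 2.315e-03, 5.208e-03]  ψ = [0, 2, 0, 0]  (obs o_1=2)
t=2: δ = [3.617e-04, 2.894e-04, 4.823e-04, 1.808e-04]  ψ = [1, 3, 1, 1]  (obs o_2=4)
t=3: δ = [2.009e-05, 1.005e-05, 5.358e-05, 3.014e-05]  ψ = [0, 2, 2, 2]  (obs o_3=0)
t=4: δ = [1.488e-06, 1.116e-06, 5.954e-06, 3.349e-06]  ψ = [2, 2, 2, 2]  (obs o_4=0)
t=5: δ = [2.481e-07, 2.481e-07, 4.961e-07, 2.481e-07]  ψ = [2, 2, 2, 2]  (obs o_5=3)
t=6: δ = [1.378e-08, 5.168e-08, 1.378e-08, 3.101e-08]  ψ = [0, 2, 2, 2]  (obs o_6=2)
backtrack: best end state = 1; path = [2, 1, 2, 2, 2, 2, 1]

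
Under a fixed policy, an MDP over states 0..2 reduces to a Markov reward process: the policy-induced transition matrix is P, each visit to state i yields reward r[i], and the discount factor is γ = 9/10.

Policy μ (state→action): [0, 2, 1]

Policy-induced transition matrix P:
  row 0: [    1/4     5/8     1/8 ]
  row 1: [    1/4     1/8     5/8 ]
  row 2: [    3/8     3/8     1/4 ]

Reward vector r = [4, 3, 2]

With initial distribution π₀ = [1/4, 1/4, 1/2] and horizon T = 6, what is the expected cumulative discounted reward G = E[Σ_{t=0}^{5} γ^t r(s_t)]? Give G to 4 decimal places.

G = 13.6488

t=0: π = [0.2500, 0.2500, 0.5000], E[r] = 2.7500, γ^t·E[r] = 2.750000, running G = 2.750000
t=1: π = [0.3125, 0.3750, 0.3125], E[r] = 3.0000, γ^t·E[r] = 2.700000, running G = 5.450000
t=2: π = [0.2891, 0.3594, 0.3516], E[r] = 2.9375, γ^t·E[r] = 2.379375, running G = 7.829375
t=3: π = [0.2939, 0.3574, 0.3486], E[r] = 2.9453, γ^t·E[r] = 2.147133, running G = 9.976508
t=4: π = [0.2936, 0.3591, 0.3473], E[r] = 2.9463, γ^t·E[r] = 1.933060, running G = 11.909568
t=5: π = [0.2934, 0.3586, 0.3480], E[r] = 2.9454, γ^t·E[r] = 1.739250, running G = 13.648818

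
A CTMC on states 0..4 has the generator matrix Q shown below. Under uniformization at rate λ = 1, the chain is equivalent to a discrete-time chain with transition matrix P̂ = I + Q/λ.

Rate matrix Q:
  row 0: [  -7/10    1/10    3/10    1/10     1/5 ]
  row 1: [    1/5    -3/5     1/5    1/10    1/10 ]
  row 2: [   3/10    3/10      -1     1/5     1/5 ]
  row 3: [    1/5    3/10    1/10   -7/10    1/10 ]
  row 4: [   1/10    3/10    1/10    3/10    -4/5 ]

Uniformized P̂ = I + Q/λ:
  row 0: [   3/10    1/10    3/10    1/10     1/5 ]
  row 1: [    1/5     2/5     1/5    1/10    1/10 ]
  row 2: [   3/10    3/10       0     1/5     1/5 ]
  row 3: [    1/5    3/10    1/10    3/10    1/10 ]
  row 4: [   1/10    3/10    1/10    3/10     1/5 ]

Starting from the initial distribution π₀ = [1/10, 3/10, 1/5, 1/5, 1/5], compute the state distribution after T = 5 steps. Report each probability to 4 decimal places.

t=0: π = [0.1000, 0.3000, 0.2000, 0.2000, 0.2000]
t=1: π = [0.2100, 0.3100, 0.1300, 0.2000, 0.1500]
t=2: π = [0.2190, 0.2890, 0.1600, 0.1830, 0.1490]
t=3: π = [0.2230, 0.2851, 0.1567, 0.1824, 0.1528]
t=4: π = [0.2227, 0.2839, 0.1574, 0.1827, 0.1533]
t=5: π = [0.2227, 0.2839, 0.1572, 0.1829, 0.1533]

π = [0.2227, 0.2839, 0.1572, 0.1829, 0.1533]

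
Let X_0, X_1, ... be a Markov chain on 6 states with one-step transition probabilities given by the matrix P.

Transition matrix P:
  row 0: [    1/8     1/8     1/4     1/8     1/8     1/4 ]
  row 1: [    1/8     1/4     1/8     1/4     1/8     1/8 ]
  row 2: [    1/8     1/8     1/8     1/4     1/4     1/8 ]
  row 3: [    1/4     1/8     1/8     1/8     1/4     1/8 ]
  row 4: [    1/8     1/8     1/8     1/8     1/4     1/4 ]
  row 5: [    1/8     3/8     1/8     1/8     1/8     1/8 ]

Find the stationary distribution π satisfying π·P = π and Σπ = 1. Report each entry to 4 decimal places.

π = [0.1458, 0.1905, 0.1432, 0.1667, 0.1871, 0.1666]

Balance equations π_j = Σ_i π_i·P[i][j]:
  π_0 = 1/8·π_0 + 1/8·π_1 + 1/8·π_2 + 1/4·π_3 + 1/8·π_4 + 1/8·π_5
  π_1 = 1/8·π_0 + 1/4·π_1 + 1/8·π_2 + 1/8·π_3 + 1/8·π_4 + 3/8·π_5
  π_2 = 1/4·π_0 + 1/8·π_1 + 1/8·π_2 + 1/8·π_3 + 1/8·π_4 + 1/8·π_5
  π_3 = 1/8·π_0 + 1/4·π_1 + 1/4·π_2 + 1/8·π_3 + 1/8·π_4 + 1/8·π_5
  π_4 = 1/8·π_0 + 1/8·π_1 + 1/4·π_2 + 1/4·π_3 + 1/4·π_4 + 1/8·π_5
  normalize: π_0 + π_1 + π_2 + π_3 + π_4 + π_5 = 1
Solving the linear system gives exactly π = [1621/11115, 2117/11115, 1592/11115, 1853/11115, 32/171, 1852/11115].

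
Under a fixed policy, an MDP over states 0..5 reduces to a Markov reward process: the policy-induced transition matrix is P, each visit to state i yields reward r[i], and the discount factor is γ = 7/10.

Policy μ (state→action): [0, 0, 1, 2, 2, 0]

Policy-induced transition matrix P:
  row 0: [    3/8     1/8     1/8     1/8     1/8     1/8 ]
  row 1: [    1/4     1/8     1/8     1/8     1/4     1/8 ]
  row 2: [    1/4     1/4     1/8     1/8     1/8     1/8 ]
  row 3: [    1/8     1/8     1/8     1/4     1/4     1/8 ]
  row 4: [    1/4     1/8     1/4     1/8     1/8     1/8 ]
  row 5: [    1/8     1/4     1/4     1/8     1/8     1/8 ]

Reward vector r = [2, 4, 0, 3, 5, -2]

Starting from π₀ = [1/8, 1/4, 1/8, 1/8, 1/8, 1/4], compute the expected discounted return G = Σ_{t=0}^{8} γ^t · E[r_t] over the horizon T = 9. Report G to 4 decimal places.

t=0: π = [0.1250, 0.2500, 0.1250, 0.1250, 0.1250, 0.2500], E[r] = 1.7500, γ^t·E[r] = 1.750000, running G = 1.750000
t=1: π = [0.2188, 0.1719, 0.1719, 0.1406, 0.1719, 0.1250], E[r] = 2.1563, γ^t·E[r] = 1.509375, running G = 3.259375
t=2: π = [0.2441, 0.1621, 0.1621, 0.1426, 0.1641, 0.1250], E[r] = 2.1348, γ^t·E[r] = 1.046035, running G = 4.305410
t=3: π = [0.2471, 0.1609, 0.1611, 0.1428, 0.1631, 0.1250], E[r] = 2.1316, γ^t·E[r] = 0.731136, running G = 5.036546
t=4: π = [0.2474, 0.1608, 0.1610, 0.1429, 0.1630, 0.1250], E[r] = 2.1313, γ^t·E[r] = 0.511715, running G = 5.548261
t=5: π = [0.2474, 0.1608, 0.1610, 0.1429, 0.1630, 0.1250], E[r] = 2.1312, γ^t·E[r] = 0.358195, running G = 5.906456
t=6: π = [0.2474, 0.1607, 0.1610, 0.1429, 0.1630, 0.1250], E[r] = 2.1312, γ^t·E[r] = 0.250736, running G = 6.157192
t=7: π = [0.2474, 0.1607, 0.1610, 0.1429, 0.1630, 0.1250], E[r] = 2.1312, γ^t·E[r] = 0.175515, running G = 6.332707
t=8: π = [0.2474, 0.1607, 0.1610, 0.1429, 0.1630, 0.1250], E[r] = 2.1312, γ^t·E[r] = 0.122861, running G = 6.455568

G = 6.4556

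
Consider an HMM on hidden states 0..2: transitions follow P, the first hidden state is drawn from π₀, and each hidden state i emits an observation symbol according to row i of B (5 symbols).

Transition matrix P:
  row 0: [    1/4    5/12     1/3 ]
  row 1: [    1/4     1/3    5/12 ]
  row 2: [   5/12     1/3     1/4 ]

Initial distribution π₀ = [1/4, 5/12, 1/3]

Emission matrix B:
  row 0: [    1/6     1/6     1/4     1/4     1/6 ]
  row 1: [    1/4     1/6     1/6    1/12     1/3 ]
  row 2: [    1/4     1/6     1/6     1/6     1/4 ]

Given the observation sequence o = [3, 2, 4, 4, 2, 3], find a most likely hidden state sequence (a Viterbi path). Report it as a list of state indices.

path = [2, 0, 1, 1, 2, 0]

t=0: δ = [6.250e-02, 3.472e-02, 5.556e-02]  (obs o_0=3)
t=1: δ = [5.787e-03, 4.340e-03, 3.472e-03]  ψ = [2, 0, 0]  (obs o_1=2)
t=2: δ = [2.411e-04, 8.038e-04, 4.823e-04]  ψ = [0, 0, 0]  (obs o_2=4)
t=3: δ = [3.349e-05, 8.931e-05, 8.372e-05]  ψ = [1, 1, 1]  (obs o_3=4)
t=4: δ = [8.721e-06, 4.961e-06, 6.202e-06]  ψ = [2, 1, 1]  (obs o_4=2)
t=5: δ = [6.460e-07, 3.028e-07, 4.845e-07]  ψ = [2, 0, 0]  (obs o_5=3)
backtrack: best end state = 0; path = [2, 0, 1, 1, 2, 0]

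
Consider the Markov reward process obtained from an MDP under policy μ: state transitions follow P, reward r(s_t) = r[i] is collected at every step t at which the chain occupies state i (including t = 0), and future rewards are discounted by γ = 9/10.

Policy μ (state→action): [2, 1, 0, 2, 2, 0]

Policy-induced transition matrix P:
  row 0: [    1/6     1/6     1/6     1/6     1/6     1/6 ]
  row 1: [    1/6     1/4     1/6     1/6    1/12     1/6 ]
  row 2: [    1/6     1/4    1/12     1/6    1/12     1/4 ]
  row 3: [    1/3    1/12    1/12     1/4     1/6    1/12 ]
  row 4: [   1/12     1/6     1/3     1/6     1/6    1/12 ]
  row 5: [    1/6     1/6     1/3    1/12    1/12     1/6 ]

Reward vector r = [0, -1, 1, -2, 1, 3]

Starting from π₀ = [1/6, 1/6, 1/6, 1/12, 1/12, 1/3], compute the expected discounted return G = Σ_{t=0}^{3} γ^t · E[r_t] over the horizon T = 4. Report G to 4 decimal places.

t=0: π = [0.1667, 0.1667, 0.1667, 0.0833, 0.0833, 0.3333], E[r] = 0.9167, γ^t·E[r] = 0.916667, running G = 0.916667
t=1: π = [0.1736, 0.1875, 0.2153, 0.1458, 0.1111, 0.1667], E[r] = 0.3472, γ^t·E[r] = 0.312500, running G = 1.229167
t=2: π = [0.1817, 0.1881, 0.1829, 0.1649, 0.1192, 0.1632], E[r] = 0.2737, γ^t·E[r] = 0.221719, running G = 1.450885
t=3: π = [0.1842, 0.1838, 0.1848, 0.1668, 0.1222, 0.1582], E[r] = 0.2641, γ^t·E[r] = 0.192551, running G = 1.643436

G = 1.6434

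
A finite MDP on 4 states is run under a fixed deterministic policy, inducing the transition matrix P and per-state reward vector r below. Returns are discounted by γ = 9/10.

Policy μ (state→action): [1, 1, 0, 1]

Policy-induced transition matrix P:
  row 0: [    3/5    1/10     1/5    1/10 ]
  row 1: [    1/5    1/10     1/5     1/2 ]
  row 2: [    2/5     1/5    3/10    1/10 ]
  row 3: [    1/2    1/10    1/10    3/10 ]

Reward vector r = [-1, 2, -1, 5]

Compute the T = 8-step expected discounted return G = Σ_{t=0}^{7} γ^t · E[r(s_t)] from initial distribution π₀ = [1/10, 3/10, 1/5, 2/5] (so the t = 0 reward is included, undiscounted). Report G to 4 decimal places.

t=0: π = [0.1000, 0.3000, 0.2000, 0.4000], E[r] = 2.3000, γ^t·E[r] = 2.300000, running G = 2.300000
t=1: π = [0.4000, 0.1200, 0.1800, 0.3000], E[r] = 1.1600, γ^t·E[r] = 1.044000, running G = 3.344000
t=2: π = [0.4860, 0.1180, 0.1880, 0.2080], E[r] = 0.6020, γ^t·E[r] = 0.487620, running G = 3.831620
t=3: π = [0.4944, 0.1188, 0.1980, 0.1888], E[r] = 0.4892, γ^t·E[r] = 0.356627, running G = 4.188247
t=4: π = [0.4940, 0.1198, 0.2009, 0.1853], E[r] = 0.4711, γ^t·E[r] = 0.309076, running G = 4.497322
t=5: π = [0.4934, 0.1201, 0.2016, 0.1850], E[r] = 0.4701, γ^t·E[r] = 0.277608, running G = 4.774931
t=6: π = [0.4932, 0.1202, 0.2017, 0.1850], E[r] = 0.4707, γ^t·E[r] = 0.250129, running G = 5.025059
t=7: π = [0.4931, 0.1202, 0.2017, 0.1851], E[r] = 0.4709, γ^t·E[r] = 0.225235, running G = 5.250295

G = 5.2503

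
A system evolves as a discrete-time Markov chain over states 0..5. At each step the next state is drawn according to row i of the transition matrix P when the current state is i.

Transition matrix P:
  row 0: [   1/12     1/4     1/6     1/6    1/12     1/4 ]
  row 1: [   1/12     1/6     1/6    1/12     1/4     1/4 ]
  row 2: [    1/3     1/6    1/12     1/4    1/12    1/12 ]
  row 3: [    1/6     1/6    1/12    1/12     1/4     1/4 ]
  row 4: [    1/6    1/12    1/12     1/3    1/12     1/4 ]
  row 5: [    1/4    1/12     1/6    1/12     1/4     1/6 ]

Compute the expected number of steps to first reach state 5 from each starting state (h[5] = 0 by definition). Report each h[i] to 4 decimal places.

h = [4.3785, 4.3732, 5.0478, 4.3174, 4.3134, 0.0000]

First-step conditioning: h[5] = 0; for i ≠ 5, h[i] = 1 + Σ_k P[i][k]·h[k].
  h[0] = 1 + 1/12·h[0] + 1/4·h[1] + 1/6·h[2] + 1/6·h[3] + 1/12·h[4]
  h[1] = 1 + 1/12·h[0] + 1/6·h[1] + 1/6·h[2] + 1/12·h[3] + 1/4·h[4]
  h[2] = 1 + 1/3·h[0] + 1/6·h[1] + 1/12·h[2] + 1/4·h[3] + 1/12·h[4]
  h[3] = 1 + 1/6·h[0] + 1/6·h[1] + 1/12·h[2] + 1/12·h[3] + 1/4·h[4]
  h[4] = 1 + 1/6·h[0] + 1/12·h[1] + 1/12·h[2] + 1/3·h[3] + 1/12·h[4]
Solving the 5×5 linear system over states ≠ 5 gives exactly h = [1099/251, 3293/753, 1267/251, 3251/753, 3248/753, 0] (h[5] = 0 is the target).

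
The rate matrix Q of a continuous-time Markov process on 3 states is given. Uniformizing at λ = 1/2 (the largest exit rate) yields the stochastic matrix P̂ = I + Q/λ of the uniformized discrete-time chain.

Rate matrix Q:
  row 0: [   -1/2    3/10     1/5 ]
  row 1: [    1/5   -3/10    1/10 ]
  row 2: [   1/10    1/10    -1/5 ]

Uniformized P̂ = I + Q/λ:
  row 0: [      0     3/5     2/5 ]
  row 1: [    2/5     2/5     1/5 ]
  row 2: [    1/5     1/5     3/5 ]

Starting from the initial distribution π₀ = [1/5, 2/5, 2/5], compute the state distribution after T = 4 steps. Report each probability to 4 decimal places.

t=0: π = [0.2000, 0.4000, 0.4000]
t=1: π = [0.2400, 0.3600, 0.4000]
t=2: π = [0.2240, 0.3680, 0.4080]
t=3: π = [0.2288, 0.3632, 0.4080]
t=4: π = [0.2269, 0.3642, 0.4090]

π = [0.2269, 0.3642, 0.4090]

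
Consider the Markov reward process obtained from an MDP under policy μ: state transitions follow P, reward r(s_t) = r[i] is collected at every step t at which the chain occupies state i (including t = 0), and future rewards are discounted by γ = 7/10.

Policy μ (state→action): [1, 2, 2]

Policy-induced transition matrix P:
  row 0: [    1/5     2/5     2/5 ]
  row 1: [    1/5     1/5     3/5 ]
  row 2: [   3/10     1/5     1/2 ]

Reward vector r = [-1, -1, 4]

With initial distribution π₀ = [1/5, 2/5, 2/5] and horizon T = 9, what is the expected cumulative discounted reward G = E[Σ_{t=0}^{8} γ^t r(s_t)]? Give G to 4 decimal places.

t=0: π = [0.2000, 0.4000, 0.4000], E[r] = 1.0000, γ^t·E[r] = 1.000000, running G = 1.000000
t=1: π = [0.2400, 0.2400, 0.5200], E[r] = 1.6000, γ^t·E[r] = 1.120000, running G = 2.120000
t=2: π = [0.2520, 0.2480, 0.5000], E[r] = 1.5000, γ^t·E[r] = 0.735000, running G = 2.855000
t=3: π = [0.2500, 0.2504, 0.4996], E[r] = 1.4980, γ^t·E[r] = 0.513814, running G = 3.368814
t=4: π = [0.2500, 0.2500, 0.5000], E[r] = 1.5002, γ^t·E[r] = 0.360198, running G = 3.729012
t=5: π = [0.2500, 0.2500, 0.5000], E[r] = 1.5000, γ^t·E[r] = 0.252108, running G = 3.981120
t=6: π = [0.2500, 0.2500, 0.5000], E[r] = 1.5000, γ^t·E[r] = 0.176473, running G = 4.157593
t=7: π = [0.2500, 0.2500, 0.5000], E[r] = 1.5000, γ^t·E[r] = 0.123531, running G = 4.281125
t=8: π = [0.2500, 0.2500, 0.5000], E[r] = 1.5000, γ^t·E[r] = 0.086472, running G = 4.367597

G = 4.3676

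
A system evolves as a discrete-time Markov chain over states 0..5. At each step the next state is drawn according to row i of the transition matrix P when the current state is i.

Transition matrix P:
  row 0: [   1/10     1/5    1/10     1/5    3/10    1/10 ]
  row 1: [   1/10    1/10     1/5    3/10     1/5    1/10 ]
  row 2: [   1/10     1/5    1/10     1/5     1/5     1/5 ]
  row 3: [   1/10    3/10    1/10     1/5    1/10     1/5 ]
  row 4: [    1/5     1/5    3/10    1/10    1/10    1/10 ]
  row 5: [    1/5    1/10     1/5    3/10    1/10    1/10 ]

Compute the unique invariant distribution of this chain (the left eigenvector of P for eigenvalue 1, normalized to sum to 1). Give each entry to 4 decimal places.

π = [0.1300, 0.1889, 0.1650, 0.2166, 0.1614, 0.1382]

Balance equations π_j = Σ_i π_i·P[i][j]:
  π_0 = 1/10·π_0 + 1/10·π_1 + 1/10·π_2 + 1/10·π_3 + 1/5·π_4 + 1/5·π_5
  π_1 = 1/5·π_0 + 1/10·π_1 + 1/5·π_2 + 3/10·π_3 + 1/5·π_4 + 1/10·π_5
  π_2 = 1/10·π_0 + 1/5·π_1 + 1/10·π_2 + 1/10·π_3 + 3/10·π_4 + 1/5·π_5
  π_3 = 1/5·π_0 + 3/10·π_1 + 1/5·π_2 + 1/5·π_3 + 1/10·π_4 + 3/10·π_5
  π_4 = 3/10·π_0 + 1/5·π_1 + 1/5·π_2 + 1/10·π_3 + 1/10·π_4 + 1/10·π_5
  normalize: π_0 + π_1 + π_2 + π_3 + π_4 + π_5 = 1
Solving the linear system gives exactly π = [16700/128507, 24281/128507, 21202/128507, 27831/128507, 20739/128507, 17754/128507].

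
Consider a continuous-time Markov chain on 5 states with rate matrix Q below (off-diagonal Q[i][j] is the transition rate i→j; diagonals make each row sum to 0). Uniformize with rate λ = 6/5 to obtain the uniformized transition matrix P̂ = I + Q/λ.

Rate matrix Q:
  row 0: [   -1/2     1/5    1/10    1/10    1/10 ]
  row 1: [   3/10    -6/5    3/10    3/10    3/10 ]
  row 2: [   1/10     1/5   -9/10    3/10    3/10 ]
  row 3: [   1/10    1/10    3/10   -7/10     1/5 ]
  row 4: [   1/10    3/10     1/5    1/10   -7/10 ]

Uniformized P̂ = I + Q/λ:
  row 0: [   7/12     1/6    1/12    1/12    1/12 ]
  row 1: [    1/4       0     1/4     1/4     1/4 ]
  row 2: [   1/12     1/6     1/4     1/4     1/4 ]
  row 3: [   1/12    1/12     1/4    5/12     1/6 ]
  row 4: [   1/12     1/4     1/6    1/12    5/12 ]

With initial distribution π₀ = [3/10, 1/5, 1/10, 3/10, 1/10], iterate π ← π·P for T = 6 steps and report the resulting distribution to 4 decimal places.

t=0: π = [0.3000, 0.2000, 0.1000, 0.3000, 0.1000]
t=1: π = [0.2667, 0.1167, 0.1917, 0.2333, 0.1917]
t=2: π = [0.2361, 0.1438, 0.1896, 0.2125, 0.2181]
t=3: π = [0.2253, 0.1432, 0.1925, 0.2097, 0.2293]
t=4: π = [0.2199, 0.1444, 0.1933, 0.2092, 0.2332]
t=5: π = [0.2173, 0.1446, 0.1939, 0.2094, 0.2348]
t=6: π = [0.2161, 0.1447, 0.1942, 0.2095, 0.2355]

π = [0.2161, 0.1447, 0.1942, 0.2095, 0.2355]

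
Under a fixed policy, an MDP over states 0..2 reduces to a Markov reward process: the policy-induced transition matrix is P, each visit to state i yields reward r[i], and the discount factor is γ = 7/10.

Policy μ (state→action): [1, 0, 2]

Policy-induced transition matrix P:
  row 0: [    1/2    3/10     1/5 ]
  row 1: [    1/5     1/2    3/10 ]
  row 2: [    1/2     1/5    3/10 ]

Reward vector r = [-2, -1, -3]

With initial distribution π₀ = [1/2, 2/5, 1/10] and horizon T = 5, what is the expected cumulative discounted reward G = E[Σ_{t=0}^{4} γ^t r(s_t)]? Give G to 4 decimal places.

t=0: π = [0.5000, 0.4000, 0.1000], E[r] = -1.7000, γ^t·E[r] = -1.700000, running G = -1.700000
t=1: π = [0.3800, 0.3700, 0.2500], E[r] = -1.8800, γ^t·E[r] = -1.316000, running G = -3.016000
t=2: π = [0.3890, 0.3490, 0.2620], E[r] = -1.9130, γ^t·E[r] = -0.937370, running G = -3.953370
t=3: π = [0.3953, 0.3436, 0.2611], E[r] = -1.9175, γ^t·E[r] = -0.657703, running G = -4.611073
t=4: π = [0.3969, 0.3426, 0.2605], E[r] = -1.9179, γ^t·E[r] = -0.460478, running G = -5.071551

G = -5.0716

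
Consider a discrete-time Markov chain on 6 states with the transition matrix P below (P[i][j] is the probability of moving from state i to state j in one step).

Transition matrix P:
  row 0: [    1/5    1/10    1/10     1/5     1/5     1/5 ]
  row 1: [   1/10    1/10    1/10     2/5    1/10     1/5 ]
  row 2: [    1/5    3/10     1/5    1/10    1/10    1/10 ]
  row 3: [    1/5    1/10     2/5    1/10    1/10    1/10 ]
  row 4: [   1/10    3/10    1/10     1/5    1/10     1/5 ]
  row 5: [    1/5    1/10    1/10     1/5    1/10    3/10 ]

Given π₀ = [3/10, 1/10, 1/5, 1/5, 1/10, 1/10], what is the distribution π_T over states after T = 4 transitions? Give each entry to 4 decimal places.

π = [0.1725, 0.1586, 0.1763, 0.1944, 0.1172, 0.1810]

t=0: π = [0.3000, 0.1000, 0.2000, 0.2000, 0.1000, 0.1000]
t=1: π = [0.1800, 0.1600, 0.1800, 0.1800, 0.1300, 0.1700]
t=2: π = [0.1710, 0.1620, 0.1720, 0.1960, 0.1180, 0.1810]
t=3: π = [0.1720, 0.1580, 0.1760, 0.1956, 0.1171, 0.1813]
t=4: π = [0.1725, 0.1586, 0.1763, 0.1944, 0.1172, 0.1810]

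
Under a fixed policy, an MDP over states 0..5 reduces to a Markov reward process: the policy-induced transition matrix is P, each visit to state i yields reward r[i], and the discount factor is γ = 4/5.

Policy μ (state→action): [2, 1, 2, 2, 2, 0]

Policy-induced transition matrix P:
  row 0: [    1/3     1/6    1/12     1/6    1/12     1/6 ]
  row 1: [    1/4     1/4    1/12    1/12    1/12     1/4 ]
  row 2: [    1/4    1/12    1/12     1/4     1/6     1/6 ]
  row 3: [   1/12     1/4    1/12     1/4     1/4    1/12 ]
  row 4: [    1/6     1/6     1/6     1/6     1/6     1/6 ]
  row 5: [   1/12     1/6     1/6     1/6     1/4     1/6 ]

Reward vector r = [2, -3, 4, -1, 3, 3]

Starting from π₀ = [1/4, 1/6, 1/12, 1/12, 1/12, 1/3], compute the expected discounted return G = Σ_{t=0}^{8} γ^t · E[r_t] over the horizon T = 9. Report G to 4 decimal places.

G = 5.2022

t=0: π = [0.2500, 0.1667, 0.0833, 0.0833, 0.0833, 0.3333], E[r] = 1.5000, γ^t·E[r] = 1.500000, running G = 1.500000
t=1: π = [0.1944, 0.1806, 0.1181, 0.1667, 0.1667, 0.1736], E[r] = 1.1736, γ^t·E[r] = 0.938889, running G = 2.438889
t=2: π = [0.1956, 0.1858, 0.1117, 0.1753, 0.1638, 0.1678], E[r] = 1.1001, γ^t·E[r] = 0.704074, running G = 3.142963
t=3: π = [0.1955, 0.1875, 0.1110, 0.1751, 0.1635, 0.1675], E[r] = 1.0904, γ^t·E[r] = 0.558272, running G = 3.701235
t=4: π = [0.1956, 0.1876, 0.1109, 0.1749, 0.1633, 0.1677], E[r] = 1.0900, γ^t·E[r] = 0.446474, running G = 4.147709
t=5: π = [0.1956, 0.1876, 0.1109, 0.1748, 0.1633, 0.1677], E[r] = 1.0901, γ^t·E[r] = 0.357216, running G = 4.504925
t=6: π = [0.1956, 0.1876, 0.1109, 0.1748, 0.1633, 0.1677], E[r] = 1.0902, γ^t·E[r] = 0.285780, running G = 4.790704
t=7: π = [0.1956, 0.1876, 0.1109, 0.1748, 0.1633, 0.1677], E[r] = 1.0902, γ^t·E[r] = 0.228624, running G = 5.019328
t=8: π = [0.1956, 0.1876, 0.1109, 0.1748, 0.1633, 0.1677], E[r] = 1.0902, γ^t·E[r] = 0.182899, running G = 5.202228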